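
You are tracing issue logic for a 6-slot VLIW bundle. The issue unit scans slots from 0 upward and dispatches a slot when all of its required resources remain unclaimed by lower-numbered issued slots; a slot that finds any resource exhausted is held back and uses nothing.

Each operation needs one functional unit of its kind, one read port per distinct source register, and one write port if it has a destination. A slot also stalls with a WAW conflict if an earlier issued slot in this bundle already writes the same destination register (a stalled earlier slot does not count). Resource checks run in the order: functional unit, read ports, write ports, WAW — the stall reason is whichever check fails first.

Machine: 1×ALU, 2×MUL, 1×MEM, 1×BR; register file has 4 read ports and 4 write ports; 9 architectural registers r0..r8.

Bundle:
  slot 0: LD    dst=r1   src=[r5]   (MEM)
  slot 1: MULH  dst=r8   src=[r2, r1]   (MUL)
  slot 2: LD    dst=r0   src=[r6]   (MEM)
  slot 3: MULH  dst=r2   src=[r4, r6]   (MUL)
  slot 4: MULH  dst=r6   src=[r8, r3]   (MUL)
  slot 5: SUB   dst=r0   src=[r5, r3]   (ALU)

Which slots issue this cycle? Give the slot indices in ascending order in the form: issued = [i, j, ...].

slot 0 (MEM): ISSUE — free A1,Mu2,Ld0,B1 rp3 wp3
slot 1 (MUL): ISSUE — free A1,Mu1,Ld0,B1 rp1 wp2
slot 2 (MEM): stall FU — free A1,Mu1,Ld0,B1 rp1 wp2
slot 3 (MUL): stall RD_PORT — free A1,Mu1,Ld0,B1 rp1 wp2
slot 4 (MUL): stall RD_PORT — free A1,Mu1,Ld0,B1 rp1 wp2
slot 5 (ALU): stall RD_PORT — free A1,Mu1,Ld0,B1 rp1 wp2

issued = [0, 1]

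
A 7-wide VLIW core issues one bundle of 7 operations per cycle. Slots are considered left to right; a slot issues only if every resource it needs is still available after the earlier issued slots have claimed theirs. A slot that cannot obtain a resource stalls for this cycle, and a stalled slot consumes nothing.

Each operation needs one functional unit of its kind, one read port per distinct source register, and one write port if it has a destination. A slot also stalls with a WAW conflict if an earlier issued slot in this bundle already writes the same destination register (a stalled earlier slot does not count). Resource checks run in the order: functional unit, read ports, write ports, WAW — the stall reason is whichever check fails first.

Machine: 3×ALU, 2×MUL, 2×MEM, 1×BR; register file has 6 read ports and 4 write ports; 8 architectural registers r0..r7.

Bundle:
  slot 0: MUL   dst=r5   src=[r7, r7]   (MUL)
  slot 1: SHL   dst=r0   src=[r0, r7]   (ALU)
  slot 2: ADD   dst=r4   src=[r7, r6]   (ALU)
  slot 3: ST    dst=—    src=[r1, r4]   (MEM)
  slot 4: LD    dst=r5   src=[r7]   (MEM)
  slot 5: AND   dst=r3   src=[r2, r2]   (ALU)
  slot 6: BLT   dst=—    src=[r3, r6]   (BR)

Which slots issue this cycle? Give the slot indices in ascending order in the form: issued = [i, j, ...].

issued = [0, 1, 2, 5]

slot 0 (MUL): ISSUE — free A3,Mu1,Ld2,B1 rp5 wp3
slot 1 (ALU): ISSUE — free A2,Mu1,Ld2,B1 rp3 wp2
slot 2 (ALU): ISSUE — free A1,Mu1,Ld2,B1 rp1 wp1
slot 3 (MEM): stall RD_PORT — free A1,Mu1,Ld2,B1 rp1 wp1
slot 4 (MEM): stall WAW — free A1,Mu1,Ld2,B1 rp1 wp1
slot 5 (ALU): ISSUE — free A0,Mu1,Ld2,B1 rp0 wp0
slot 6 (BR): stall RD_PORT — free A0,Mu1,Ld2,B1 rp0 wp0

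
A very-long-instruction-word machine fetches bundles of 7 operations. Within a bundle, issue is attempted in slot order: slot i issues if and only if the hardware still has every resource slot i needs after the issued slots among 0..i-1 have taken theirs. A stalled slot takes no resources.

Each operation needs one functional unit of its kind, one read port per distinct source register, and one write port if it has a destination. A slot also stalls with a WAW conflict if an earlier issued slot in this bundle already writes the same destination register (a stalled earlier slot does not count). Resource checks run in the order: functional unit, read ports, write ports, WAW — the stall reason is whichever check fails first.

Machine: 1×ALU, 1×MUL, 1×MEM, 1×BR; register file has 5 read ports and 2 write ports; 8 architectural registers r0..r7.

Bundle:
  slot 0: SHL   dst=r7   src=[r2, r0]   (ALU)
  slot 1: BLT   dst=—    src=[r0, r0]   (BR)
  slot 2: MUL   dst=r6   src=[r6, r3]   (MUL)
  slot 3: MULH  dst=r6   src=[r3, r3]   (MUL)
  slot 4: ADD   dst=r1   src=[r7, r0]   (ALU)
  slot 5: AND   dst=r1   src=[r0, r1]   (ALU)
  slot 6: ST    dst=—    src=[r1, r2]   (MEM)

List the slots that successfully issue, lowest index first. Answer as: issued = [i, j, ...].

issued = [0, 1, 2]

slot 0 (ALU): ISSUE — free A0,Mu1,Ld1,B1 rp3 wp1
slot 1 (BR): ISSUE — free A0,Mu1,Ld1,B0 rp2 wp1
slot 2 (MUL): ISSUE — free A0,Mu0,Ld1,B0 rp0 wp0
slot 3 (MUL): stall FU — free A0,Mu0,Ld1,B0 rp0 wp0
slot 4 (ALU): stall FU — free A0,Mu0,Ld1,B0 rp0 wp0
slot 5 (ALU): stall FU — free A0,Mu0,Ld1,B0 rp0 wp0
slot 6 (MEM): stall RD_PORT — free A0,Mu0,Ld1,B0 rp0 wp0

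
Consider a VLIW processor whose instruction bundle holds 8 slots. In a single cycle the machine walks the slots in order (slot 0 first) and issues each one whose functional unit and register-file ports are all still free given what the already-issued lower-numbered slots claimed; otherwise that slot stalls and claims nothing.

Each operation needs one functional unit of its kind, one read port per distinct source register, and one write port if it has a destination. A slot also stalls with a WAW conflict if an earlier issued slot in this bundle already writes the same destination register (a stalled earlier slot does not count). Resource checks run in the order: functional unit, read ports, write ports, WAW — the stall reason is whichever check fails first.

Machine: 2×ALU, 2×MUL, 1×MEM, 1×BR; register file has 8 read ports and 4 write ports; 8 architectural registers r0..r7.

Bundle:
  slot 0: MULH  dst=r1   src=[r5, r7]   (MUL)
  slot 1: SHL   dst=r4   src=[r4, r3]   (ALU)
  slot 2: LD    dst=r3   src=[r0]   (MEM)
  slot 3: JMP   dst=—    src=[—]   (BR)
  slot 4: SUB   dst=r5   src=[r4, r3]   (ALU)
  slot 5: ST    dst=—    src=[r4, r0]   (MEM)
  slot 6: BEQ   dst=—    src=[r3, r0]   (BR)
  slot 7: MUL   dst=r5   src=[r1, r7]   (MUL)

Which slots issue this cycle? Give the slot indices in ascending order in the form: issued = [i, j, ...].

[0] MUL needs rd=2 wr=1: ok; after: ALU=2 MUL=1 MEM=1 BR=1, R=6, W=3
[1] ALU needs rd=2 wr=1: ok; after: ALU=1 MUL=1 MEM=1 BR=1, R=4, W=2
[2] MEM needs rd=1 wr=1: ok; after: ALU=1 MUL=1 MEM=0 BR=1, R=3, W=1
[3] BR needs rd=0 wr=0: ok; after: ALU=1 MUL=1 MEM=0 BR=0, R=3, W=1
[4] ALU needs rd=2 wr=1: ok; after: ALU=0 MUL=1 MEM=0 BR=0, R=1, W=0
[5] MEM needs rd=2 wr=0: FU; after: ALU=0 MUL=1 MEM=0 BR=0, R=1, W=0
[6] BR needs rd=2 wr=0: FU; after: ALU=0 MUL=1 MEM=0 BR=0, R=1, W=0
[7] MUL needs rd=2 wr=1: RD_PORT; after: ALU=0 MUL=1 MEM=0 BR=0, R=1, W=0

issued = [0, 1, 2, 3, 4]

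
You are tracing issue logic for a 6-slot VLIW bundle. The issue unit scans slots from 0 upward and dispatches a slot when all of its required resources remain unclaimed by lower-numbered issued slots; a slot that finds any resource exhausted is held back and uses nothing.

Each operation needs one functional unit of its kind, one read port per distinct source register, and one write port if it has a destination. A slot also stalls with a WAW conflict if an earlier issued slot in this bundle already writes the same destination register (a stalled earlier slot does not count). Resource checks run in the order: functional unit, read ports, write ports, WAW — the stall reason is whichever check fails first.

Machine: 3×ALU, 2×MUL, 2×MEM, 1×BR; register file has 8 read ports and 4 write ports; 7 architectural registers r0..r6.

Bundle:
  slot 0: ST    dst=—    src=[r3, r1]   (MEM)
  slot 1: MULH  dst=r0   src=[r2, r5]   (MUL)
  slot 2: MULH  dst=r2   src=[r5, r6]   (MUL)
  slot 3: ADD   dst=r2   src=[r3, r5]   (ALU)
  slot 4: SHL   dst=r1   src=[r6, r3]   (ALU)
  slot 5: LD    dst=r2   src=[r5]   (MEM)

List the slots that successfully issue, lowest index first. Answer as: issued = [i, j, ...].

issued = [0, 1, 2, 4]

(0) want 1×MEM +2rd +0wr — yes → AL3|MU2|ME1|BR1|rd6|wr4
(1) want 1×MUL +2rd +1wr — yes → AL3|MU1|ME1|BR1|rd4|wr3
(2) want 1×MUL +2rd +1wr — yes → AL3|MU0|ME1|BR1|rd2|wr2
(3) want 1×ALU +2rd +1wr — WAW → AL3|MU0|ME1|BR1|rd2|wr2
(4) want 1×ALU +2rd +1wr — yes → AL2|MU0|ME1|BR1|rd0|wr1
(5) want 1×MEM +1rd +1wr — RD_PORT → AL2|MU0|ME1|BR1|rd0|wr1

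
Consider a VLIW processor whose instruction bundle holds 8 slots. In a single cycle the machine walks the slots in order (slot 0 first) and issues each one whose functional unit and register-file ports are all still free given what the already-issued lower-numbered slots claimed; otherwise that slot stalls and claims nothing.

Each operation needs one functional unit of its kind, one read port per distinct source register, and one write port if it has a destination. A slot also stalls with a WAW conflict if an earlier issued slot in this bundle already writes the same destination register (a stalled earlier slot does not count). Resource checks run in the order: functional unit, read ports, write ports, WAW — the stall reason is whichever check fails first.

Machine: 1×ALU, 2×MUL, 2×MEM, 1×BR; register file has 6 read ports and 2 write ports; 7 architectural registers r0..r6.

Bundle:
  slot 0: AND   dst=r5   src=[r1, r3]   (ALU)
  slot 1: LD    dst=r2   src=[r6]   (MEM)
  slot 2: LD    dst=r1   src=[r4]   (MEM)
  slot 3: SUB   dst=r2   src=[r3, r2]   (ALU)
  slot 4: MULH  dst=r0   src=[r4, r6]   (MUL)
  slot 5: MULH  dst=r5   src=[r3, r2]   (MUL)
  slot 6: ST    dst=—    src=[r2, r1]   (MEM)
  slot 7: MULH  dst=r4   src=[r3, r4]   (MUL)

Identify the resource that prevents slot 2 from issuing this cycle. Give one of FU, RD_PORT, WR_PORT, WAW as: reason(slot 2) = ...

[0] ALU needs rd=2 wr=1: ok; after: ALU=0 MUL=2 MEM=2 BR=1, R=4, W=1
[1] MEM needs rd=1 wr=1: ok; after: ALU=0 MUL=2 MEM=1 BR=1, R=3, W=0
[2] MEM needs rd=1 wr=1: WR_PORT; after: ALU=0 MUL=2 MEM=1 BR=1, R=3, W=0
[3] ALU needs rd=2 wr=1: FU; after: ALU=0 MUL=2 MEM=1 BR=1, R=3, W=0
[4] MUL needs rd=2 wr=1: WR_PORT; after: ALU=0 MUL=2 MEM=1 BR=1, R=3, W=0
[5] MUL needs rd=2 wr=1: WR_PORT; after: ALU=0 MUL=2 MEM=1 BR=1, R=3, W=0
[6] MEM needs rd=2 wr=0: ok; after: ALU=0 MUL=2 MEM=0 BR=1, R=1, W=0
[7] MUL needs rd=2 wr=1: RD_PORT; after: ALU=0 MUL=2 MEM=0 BR=1, R=1, W=0

reason(slot 2) = WR_PORT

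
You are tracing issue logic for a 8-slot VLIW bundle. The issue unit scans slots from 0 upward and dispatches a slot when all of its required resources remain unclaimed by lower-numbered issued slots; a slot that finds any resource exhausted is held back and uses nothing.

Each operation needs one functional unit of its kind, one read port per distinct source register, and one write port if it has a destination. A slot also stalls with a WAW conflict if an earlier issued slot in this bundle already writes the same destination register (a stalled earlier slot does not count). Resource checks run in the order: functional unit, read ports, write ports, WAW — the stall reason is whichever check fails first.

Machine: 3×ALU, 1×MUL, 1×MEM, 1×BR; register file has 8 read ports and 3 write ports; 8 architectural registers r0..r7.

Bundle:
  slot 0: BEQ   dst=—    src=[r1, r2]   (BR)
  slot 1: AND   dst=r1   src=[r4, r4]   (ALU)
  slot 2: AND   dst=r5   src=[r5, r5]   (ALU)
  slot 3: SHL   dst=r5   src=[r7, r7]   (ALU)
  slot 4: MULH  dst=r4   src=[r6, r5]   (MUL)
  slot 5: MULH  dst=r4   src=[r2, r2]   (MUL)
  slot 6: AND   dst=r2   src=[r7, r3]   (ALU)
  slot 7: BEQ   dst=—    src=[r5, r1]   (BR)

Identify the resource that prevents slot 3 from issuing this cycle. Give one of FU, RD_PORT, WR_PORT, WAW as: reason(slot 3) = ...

reason(slot 3) = WAW

  0. BR ⇒ go  {3A/1Mu/1Ld/0B | 6r 3w}
  1. ALU→r1 ⇒ go  {2A/1Mu/1Ld/0B | 5r 2w}
  2. ALU→r5 ⇒ go  {1A/1Mu/1Ld/0B | 4r 1w}
  3. ALU→r5 ⇒ no(WAW)  {1A/1Mu/1Ld/0B | 4r 1w}
  4. MUL→r4 ⇒ go  {1A/0Mu/1Ld/0B | 2r 0w}
  5. MUL→r4 ⇒ no(FU)  {1A/0Mu/1Ld/0B | 2r 0w}
  6. ALU→r2 ⇒ no(WR_PORT)  {1A/0Mu/1Ld/0B | 2r 0w}
  7. BR ⇒ no(FU)  {1A/0Mu/1Ld/0B | 2r 0w}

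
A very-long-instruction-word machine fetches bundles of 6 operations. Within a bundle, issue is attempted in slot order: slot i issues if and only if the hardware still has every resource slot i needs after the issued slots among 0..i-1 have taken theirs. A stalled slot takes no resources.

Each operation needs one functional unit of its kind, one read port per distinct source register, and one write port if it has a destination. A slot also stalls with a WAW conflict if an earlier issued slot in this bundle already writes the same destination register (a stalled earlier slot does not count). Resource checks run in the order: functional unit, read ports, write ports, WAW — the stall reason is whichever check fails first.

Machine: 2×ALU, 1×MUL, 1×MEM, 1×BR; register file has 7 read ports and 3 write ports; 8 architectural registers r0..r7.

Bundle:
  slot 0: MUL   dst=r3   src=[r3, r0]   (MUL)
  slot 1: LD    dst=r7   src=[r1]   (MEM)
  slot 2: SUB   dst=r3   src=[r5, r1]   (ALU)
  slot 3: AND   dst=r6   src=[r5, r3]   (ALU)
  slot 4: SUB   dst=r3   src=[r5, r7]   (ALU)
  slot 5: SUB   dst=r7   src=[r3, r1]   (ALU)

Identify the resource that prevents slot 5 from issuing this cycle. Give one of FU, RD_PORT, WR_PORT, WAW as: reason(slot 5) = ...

reason(slot 5) = WR_PORT

[0] MUL needs rd=2 wr=1: ok; after: ALU=2 MUL=0 MEM=1 BR=1, R=5, W=2
[1] MEM needs rd=1 wr=1: ok; after: ALU=2 MUL=0 MEM=0 BR=1, R=4, W=1
[2] ALU needs rd=2 wr=1: WAW; after: ALU=2 MUL=0 MEM=0 BR=1, R=4, W=1
[3] ALU needs rd=2 wr=1: ok; after: ALU=1 MUL=0 MEM=0 BR=1, R=2, W=0
[4] ALU needs rd=2 wr=1: WR_PORT; after: ALU=1 MUL=0 MEM=0 BR=1, R=2, W=0
[5] ALU needs rd=2 wr=1: WR_PORT; after: ALU=1 MUL=0 MEM=0 BR=1, R=2, W=0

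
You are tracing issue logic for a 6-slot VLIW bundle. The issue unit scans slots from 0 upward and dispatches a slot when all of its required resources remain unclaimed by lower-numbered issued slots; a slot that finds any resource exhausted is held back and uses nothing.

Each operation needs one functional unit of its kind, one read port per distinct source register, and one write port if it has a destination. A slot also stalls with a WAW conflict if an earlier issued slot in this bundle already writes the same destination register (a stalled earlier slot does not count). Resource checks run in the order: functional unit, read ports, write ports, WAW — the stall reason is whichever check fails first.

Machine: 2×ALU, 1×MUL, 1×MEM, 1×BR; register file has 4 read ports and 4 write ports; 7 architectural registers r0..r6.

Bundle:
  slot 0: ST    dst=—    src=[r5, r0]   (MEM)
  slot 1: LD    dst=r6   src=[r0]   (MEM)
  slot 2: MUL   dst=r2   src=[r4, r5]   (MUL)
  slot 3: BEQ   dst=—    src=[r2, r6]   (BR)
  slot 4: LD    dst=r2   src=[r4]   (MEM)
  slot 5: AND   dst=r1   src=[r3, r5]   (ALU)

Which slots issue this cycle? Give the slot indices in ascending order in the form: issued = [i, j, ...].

issued = [0, 2]

(0) want 1×MEM +2rd +0wr — yes → AL2|MU1|ME0|BR1|rd2|wr4
(1) want 1×MEM +1rd +1wr — FU → AL2|MU1|ME0|BR1|rd2|wr4
(2) want 1×MUL +2rd +1wr — yes → AL2|MU0|ME0|BR1|rd0|wr3
(3) want 1×BR +2rd +0wr — RD_PORT → AL2|MU0|ME0|BR1|rd0|wr3
(4) want 1×MEM +1rd +1wr — FU → AL2|MU0|ME0|BR1|rd0|wr3
(5) want 1×ALU +2rd +1wr — RD_PORT → AL2|MU0|ME0|BR1|rd0|wr3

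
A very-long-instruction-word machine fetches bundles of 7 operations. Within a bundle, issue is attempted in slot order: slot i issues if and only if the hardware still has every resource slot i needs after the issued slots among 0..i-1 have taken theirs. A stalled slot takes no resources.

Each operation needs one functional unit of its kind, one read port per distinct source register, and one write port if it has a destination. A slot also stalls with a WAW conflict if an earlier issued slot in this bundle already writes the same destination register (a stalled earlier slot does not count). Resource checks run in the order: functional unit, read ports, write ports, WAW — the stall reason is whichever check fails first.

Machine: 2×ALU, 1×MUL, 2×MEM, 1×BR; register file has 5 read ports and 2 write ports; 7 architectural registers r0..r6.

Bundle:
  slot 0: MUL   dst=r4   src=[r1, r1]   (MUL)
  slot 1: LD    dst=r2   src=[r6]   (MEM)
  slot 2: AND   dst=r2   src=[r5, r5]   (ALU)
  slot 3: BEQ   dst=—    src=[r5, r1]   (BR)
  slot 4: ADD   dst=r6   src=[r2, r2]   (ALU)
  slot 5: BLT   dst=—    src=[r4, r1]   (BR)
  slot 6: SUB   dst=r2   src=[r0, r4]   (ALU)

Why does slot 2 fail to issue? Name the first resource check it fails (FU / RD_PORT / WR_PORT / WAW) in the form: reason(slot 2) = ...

#0 MUL src=r1,r1 dispatched  <A:2 Mu:0 Ld:2 B:1 rd:4 wr:1>
#1 MEM src=r6 dispatched  <A:2 Mu:0 Ld:1 B:1 rd:3 wr:0>
#2 ALU src=r5,r5 held:WR_PORT  <A:2 Mu:0 Ld:1 B:1 rd:3 wr:0>
#3 BR src=r5,r1 dispatched  <A:2 Mu:0 Ld:1 B:0 rd:1 wr:0>
#4 ALU src=r2,r2 held:WR_PORT  <A:2 Mu:0 Ld:1 B:0 rd:1 wr:0>
#5 BR src=r4,r1 held:FU  <A:2 Mu:0 Ld:1 B:0 rd:1 wr:0>
#6 ALU src=r0,r4 held:RD_PORT  <A:2 Mu:0 Ld:1 B:0 rd:1 wr:0>

reason(slot 2) = WR_PORT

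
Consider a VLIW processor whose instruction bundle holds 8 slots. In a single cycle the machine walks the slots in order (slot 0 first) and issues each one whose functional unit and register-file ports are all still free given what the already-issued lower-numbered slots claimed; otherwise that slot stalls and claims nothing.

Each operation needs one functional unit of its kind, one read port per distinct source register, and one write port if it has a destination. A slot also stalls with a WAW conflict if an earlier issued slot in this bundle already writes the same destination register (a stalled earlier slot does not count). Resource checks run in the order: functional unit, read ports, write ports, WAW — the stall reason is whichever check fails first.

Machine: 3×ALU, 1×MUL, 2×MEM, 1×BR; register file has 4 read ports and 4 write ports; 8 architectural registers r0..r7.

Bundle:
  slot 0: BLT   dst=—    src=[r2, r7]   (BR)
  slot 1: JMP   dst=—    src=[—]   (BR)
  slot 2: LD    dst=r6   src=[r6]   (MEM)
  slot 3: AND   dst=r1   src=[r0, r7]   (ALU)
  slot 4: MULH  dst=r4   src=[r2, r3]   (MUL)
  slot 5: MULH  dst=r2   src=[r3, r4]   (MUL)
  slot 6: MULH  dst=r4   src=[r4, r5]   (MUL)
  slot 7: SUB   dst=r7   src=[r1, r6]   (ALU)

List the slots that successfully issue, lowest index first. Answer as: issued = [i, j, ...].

issued = [0, 2]

#0 BR src=r2,r7 dispatched  <A:3 Mu:1 Ld:2 B:0 rd:2 wr:4>
#1 BR src=- held:FU  <A:3 Mu:1 Ld:2 B:0 rd:2 wr:4>
#2 MEM src=r6 dispatched  <A:3 Mu:1 Ld:1 B:0 rd:1 wr:3>
#3 ALU src=r0,r7 held:RD_PORT  <A:3 Mu:1 Ld:1 B:0 rd:1 wr:3>
#4 MUL src=r2,r3 held:RD_PORT  <A:3 Mu:1 Ld:1 B:0 rd:1 wr:3>
#5 MUL src=r3,r4 held:RD_PORT  <A:3 Mu:1 Ld:1 B:0 rd:1 wr:3>
#6 MUL src=r4,r5 held:RD_PORT  <A:3 Mu:1 Ld:1 B:0 rd:1 wr:3>
#7 ALU src=r1,r6 held:RD_PORT  <A:3 Mu:1 Ld:1 B:0 rd:1 wr:3>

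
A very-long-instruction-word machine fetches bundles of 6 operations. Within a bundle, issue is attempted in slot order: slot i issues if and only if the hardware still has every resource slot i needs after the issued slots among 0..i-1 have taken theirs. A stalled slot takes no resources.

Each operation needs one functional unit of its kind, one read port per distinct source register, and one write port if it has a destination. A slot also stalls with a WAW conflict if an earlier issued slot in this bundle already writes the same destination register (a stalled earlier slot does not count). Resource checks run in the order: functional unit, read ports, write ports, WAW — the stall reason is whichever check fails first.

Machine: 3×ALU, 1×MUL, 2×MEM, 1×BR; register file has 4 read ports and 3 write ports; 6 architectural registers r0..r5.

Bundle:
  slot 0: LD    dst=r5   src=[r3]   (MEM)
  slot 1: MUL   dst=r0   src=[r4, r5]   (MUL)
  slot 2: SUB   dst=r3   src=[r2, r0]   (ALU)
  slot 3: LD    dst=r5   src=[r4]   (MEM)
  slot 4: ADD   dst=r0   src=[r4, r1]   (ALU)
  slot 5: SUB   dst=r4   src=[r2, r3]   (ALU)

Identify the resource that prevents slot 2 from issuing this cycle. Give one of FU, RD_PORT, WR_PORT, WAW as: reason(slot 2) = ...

  0. MEM→r5 ⇒ go  {3A/1Mu/1Ld/1B | 3r 2w}
  1. MUL→r0 ⇒ go  {3A/0Mu/1Ld/1B | 1r 1w}
  2. ALU→r3 ⇒ no(RD_PORT)  {3A/0Mu/1Ld/1B | 1r 1w}
  3. MEM→r5 ⇒ no(WAW)  {3A/0Mu/1Ld/1B | 1r 1w}
  4. ALU→r0 ⇒ no(RD_PORT)  {3A/0Mu/1Ld/1B | 1r 1w}
  5. ALU→r4 ⇒ no(RD_PORT)  {3A/0Mu/1Ld/1B | 1r 1w}

reason(slot 2) = RD_PORT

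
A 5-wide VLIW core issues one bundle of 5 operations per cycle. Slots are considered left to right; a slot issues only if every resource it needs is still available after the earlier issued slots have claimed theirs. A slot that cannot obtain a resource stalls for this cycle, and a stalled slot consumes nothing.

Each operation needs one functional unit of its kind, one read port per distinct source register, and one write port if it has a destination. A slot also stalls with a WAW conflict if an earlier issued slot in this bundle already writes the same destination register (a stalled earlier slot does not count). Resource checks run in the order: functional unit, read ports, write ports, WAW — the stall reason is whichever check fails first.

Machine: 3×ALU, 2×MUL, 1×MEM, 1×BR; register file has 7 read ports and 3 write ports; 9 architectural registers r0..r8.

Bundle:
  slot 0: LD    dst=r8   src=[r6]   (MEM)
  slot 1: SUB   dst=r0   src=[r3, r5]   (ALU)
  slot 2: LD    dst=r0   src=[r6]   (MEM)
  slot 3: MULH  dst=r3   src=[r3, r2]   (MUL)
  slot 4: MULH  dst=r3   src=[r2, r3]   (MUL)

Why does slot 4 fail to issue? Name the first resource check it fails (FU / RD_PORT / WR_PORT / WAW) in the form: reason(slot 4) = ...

[0] MEM needs rd=1 wr=1: ok; after: ALU=3 MUL=2 MEM=0 BR=1, R=6, W=2
[1] ALU needs rd=2 wr=1: ok; after: ALU=2 MUL=2 MEM=0 BR=1, R=4, W=1
[2] MEM needs rd=1 wr=1: FU; after: ALU=2 MUL=2 MEM=0 BR=1, R=4, W=1
[3] MUL needs rd=2 wr=1: ok; after: ALU=2 MUL=1 MEM=0 BR=1, R=2, W=0
[4] MUL needs rd=2 wr=1: WR_PORT; after: ALU=2 MUL=1 MEM=0 BR=1, R=2, W=0

reason(slot 4) = WR_PORT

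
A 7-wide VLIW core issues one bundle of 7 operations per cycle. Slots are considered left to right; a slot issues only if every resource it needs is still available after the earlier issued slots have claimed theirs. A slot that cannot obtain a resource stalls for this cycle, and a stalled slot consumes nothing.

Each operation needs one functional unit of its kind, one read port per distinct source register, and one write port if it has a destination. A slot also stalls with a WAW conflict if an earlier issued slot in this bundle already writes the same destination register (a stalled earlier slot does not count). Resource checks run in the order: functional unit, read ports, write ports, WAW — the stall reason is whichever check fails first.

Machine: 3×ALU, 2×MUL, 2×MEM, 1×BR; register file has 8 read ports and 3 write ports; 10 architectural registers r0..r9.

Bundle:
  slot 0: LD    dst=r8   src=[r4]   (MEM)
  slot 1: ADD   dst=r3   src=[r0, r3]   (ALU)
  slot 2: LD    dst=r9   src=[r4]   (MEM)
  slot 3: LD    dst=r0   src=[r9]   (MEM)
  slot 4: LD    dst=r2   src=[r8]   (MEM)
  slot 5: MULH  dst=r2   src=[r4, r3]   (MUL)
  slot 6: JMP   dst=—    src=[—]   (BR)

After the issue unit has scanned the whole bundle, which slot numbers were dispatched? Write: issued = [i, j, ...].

issued = [0, 1, 2, 6]

(0) want 1×MEM +1rd +1wr — yes → AL3|MU2|ME1|BR1|rd7|wr2
(1) want 1×ALU +2rd +1wr — yes → AL2|MU2|ME1|BR1|rd5|wr1
(2) want 1×MEM +1rd +1wr — yes → AL2|MU2|ME0|BR1|rd4|wr0
(3) want 1×MEM +1rd +1wr — FU → AL2|MU2|ME0|BR1|rd4|wr0
(4) want 1×MEM +1rd +1wr — FU → AL2|MU2|ME0|BR1|rd4|wr0
(5) want 1×MUL +2rd +1wr — WR_PORT → AL2|MU2|ME0|BR1|rd4|wr0
(6) want 1×BR +0rd +0wr — yes → AL2|MU2|ME0|BR0|rd4|wr0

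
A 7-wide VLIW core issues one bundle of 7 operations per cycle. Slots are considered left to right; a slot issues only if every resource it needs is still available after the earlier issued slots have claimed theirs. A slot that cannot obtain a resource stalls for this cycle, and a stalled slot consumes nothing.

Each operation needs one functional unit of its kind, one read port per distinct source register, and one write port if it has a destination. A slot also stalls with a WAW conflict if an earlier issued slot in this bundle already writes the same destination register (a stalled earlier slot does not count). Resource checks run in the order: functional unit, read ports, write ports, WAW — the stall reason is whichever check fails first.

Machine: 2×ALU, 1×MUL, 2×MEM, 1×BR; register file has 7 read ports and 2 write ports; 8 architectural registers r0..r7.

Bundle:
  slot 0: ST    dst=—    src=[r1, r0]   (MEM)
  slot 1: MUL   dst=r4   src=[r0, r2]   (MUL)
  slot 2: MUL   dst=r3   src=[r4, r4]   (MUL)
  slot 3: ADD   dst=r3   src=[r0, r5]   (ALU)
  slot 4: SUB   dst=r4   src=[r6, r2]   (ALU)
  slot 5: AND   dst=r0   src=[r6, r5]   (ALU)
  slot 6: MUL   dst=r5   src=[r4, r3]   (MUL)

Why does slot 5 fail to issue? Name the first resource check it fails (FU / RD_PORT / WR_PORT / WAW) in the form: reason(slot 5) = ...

(0) want 1×MEM +2rd +0wr — yes → AL2|MU1|ME1|BR1|rd5|wr2
(1) want 1×MUL +2rd +1wr — yes → AL2|MU0|ME1|BR1|rd3|wr1
(2) want 1×MUL +1rd +1wr — FU → AL2|MU0|ME1|BR1|rd3|wr1
(3) want 1×ALU +2rd +1wr — yes → AL1|MU0|ME1|BR1|rd1|wr0
(4) want 1×ALU +2rd +1wr — RD_PORT → AL1|MU0|ME1|BR1|rd1|wr0
(5) want 1×ALU +2rd +1wr — RD_PORT → AL1|MU0|ME1|BR1|rd1|wr0
(6) want 1×MUL +2rd +1wr — FU → AL1|MU0|ME1|BR1|rd1|wr0

reason(slot 5) = RD_PORT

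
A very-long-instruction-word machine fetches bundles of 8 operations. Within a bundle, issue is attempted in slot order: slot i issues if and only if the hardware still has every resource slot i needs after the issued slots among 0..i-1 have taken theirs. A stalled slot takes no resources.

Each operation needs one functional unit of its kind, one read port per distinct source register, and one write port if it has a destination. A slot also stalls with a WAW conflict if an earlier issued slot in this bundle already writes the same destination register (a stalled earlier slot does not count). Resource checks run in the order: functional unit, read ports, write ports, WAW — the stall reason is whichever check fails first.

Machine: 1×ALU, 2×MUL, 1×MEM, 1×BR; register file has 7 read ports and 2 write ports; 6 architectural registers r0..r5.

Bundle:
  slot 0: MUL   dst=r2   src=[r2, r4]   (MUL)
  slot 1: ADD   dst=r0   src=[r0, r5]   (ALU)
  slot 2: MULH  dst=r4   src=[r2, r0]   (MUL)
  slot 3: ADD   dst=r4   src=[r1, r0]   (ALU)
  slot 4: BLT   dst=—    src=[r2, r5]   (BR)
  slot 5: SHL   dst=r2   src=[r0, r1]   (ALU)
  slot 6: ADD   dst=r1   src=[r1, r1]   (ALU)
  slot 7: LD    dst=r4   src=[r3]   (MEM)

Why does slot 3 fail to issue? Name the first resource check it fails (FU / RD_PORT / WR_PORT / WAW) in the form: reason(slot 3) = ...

  0. MUL→r2 ⇒ go  {1A/1Mu/1Ld/1B | 5r 1w}
  1. ALU→r0 ⇒ go  {0A/1Mu/1Ld/1B | 3r 0w}
  2. MUL→r4 ⇒ no(WR_PORT)  {0A/1Mu/1Ld/1B | 3r 0w}
  3. ALU→r4 ⇒ no(FU)  {0A/1Mu/1Ld/1B | 3r 0w}
  4. BR ⇒ go  {0A/1Mu/1Ld/0B | 1r 0w}
  5. ALU→r2 ⇒ no(FU)  {0A/1Mu/1Ld/0B | 1r 0w}
  6. ALU→r1 ⇒ no(FU)  {0A/1Mu/1Ld/0B | 1r 0w}
  7. MEM→r4 ⇒ no(WR_PORT)  {0A/1Mu/1Ld/0B | 1r 0w}

reason(slot 3) = FU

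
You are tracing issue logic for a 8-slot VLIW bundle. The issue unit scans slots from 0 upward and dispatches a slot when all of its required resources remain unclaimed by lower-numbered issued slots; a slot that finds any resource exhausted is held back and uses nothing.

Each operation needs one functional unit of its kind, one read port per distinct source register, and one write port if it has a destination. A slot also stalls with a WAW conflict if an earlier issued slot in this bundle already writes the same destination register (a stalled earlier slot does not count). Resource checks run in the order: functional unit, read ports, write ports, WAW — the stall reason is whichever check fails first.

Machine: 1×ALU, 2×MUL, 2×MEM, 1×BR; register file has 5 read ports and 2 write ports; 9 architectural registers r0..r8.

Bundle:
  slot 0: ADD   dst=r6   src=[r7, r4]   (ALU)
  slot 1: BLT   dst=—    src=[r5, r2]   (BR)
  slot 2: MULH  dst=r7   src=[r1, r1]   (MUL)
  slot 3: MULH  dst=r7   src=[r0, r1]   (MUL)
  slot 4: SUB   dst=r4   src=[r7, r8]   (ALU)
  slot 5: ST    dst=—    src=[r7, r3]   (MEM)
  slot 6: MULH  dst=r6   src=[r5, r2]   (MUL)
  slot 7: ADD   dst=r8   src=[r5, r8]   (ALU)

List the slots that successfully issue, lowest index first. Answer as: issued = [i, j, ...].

issued = [0, 1, 2]

(0) want 1×ALU +2rd +1wr — yes → AL0|MU2|ME2|BR1|rd3|wr1
(1) want 1×BR +2rd +0wr — yes → AL0|MU2|ME2|BR0|rd1|wr1
(2) want 1×MUL +1rd +1wr — yes → AL0|MU1|ME2|BR0|rd0|wr0
(3) want 1×MUL +2rd +1wr — RD_PORT → AL0|MU1|ME2|BR0|rd0|wr0
(4) want 1×ALU +2rd +1wr — FU → AL0|MU1|ME2|BR0|rd0|wr0
(5) want 1×MEM +2rd +0wr — RD_PORT → AL0|MU1|ME2|BR0|rd0|wr0
(6) want 1×MUL +2rd +1wr — RD_PORT → AL0|MU1|ME2|BR0|rd0|wr0
(7) want 1×ALU +2rd +1wr — FU → AL0|MU1|ME2|BR0|rd0|wr0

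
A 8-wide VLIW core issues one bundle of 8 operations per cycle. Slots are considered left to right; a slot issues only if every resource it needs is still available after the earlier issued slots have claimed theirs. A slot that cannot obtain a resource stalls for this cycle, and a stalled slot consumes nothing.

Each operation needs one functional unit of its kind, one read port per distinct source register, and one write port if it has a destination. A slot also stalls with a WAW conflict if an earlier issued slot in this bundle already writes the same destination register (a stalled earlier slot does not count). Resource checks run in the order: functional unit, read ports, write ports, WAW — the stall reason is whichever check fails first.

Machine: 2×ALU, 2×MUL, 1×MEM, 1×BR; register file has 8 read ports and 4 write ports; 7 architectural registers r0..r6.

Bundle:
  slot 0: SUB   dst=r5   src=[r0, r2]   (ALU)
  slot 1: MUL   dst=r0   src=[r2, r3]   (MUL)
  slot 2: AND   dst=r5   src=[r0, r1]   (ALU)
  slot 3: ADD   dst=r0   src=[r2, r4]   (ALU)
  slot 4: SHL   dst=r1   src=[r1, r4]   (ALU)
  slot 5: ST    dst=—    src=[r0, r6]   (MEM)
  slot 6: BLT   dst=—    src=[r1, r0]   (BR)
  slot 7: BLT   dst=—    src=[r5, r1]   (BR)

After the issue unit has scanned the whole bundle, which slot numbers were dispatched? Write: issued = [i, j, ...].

[0] ALU needs rd=2 wr=1: ok; after: ALU=1 MUL=2 MEM=1 BR=1, R=6, W=3
[1] MUL needs rd=2 wr=1: ok; after: ALU=1 MUL=1 MEM=1 BR=1, R=4, W=2
[2] ALU needs rd=2 wr=1: WAW; after: ALU=1 MUL=1 MEM=1 BR=1, R=4, W=2
[3] ALU needs rd=2 wr=1: WAW; after: ALU=1 MUL=1 MEM=1 BR=1, R=4, W=2
[4] ALU needs rd=2 wr=1: ok; after: ALU=0 MUL=1 MEM=1 BR=1, R=2, W=1
[5] MEM needs rd=2 wr=0: ok; after: ALU=0 MUL=1 MEM=0 BR=1, R=0, W=1
[6] BR needs rd=2 wr=0: RD_PORT; after: ALU=0 MUL=1 MEM=0 BR=1, R=0, W=1
[7] BR needs rd=2 wr=0: RD_PORT; after: ALU=0 MUL=1 MEM=0 BR=1, R=0, W=1

issued = [0, 1, 4, 5]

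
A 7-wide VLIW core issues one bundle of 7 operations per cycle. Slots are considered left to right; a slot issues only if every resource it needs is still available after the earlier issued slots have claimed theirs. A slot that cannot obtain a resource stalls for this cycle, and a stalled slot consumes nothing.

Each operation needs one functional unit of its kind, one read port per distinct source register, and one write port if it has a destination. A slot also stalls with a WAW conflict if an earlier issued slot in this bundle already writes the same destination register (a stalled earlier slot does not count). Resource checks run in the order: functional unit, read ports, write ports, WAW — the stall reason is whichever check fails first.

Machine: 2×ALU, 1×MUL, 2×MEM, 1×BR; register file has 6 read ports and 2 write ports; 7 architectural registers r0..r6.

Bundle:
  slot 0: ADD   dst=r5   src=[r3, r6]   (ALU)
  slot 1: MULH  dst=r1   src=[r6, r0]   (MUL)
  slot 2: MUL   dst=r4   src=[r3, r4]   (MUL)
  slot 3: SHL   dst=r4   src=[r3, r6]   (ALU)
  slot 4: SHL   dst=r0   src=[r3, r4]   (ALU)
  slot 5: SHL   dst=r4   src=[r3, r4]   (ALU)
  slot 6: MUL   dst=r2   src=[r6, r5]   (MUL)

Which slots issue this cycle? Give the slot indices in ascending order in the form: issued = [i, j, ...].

issued = [0, 1]

#0 ALU src=r3,r6 dispatched  <A:1 Mu:1 Ld:2 B:1 rd:4 wr:1>
#1 MUL src=r6,r0 dispatched  <A:1 Mu:0 Ld:2 B:1 rd:2 wr:0>
#2 MUL src=r3,r4 held:FU  <A:1 Mu:0 Ld:2 B:1 rd:2 wr:0>
#3 ALU src=r3,r6 held:WR_PORT  <A:1 Mu:0 Ld:2 B:1 rd:2 wr:0>
#4 ALU src=r3,r4 held:WR_PORT  <A:1 Mu:0 Ld:2 B:1 rd:2 wr:0>
#5 ALU src=r3,r4 held:WR_PORT  <A:1 Mu:0 Ld:2 B:1 rd:2 wr:0>
#6 MUL src=r6,r5 held:FU  <A:1 Mu:0 Ld:2 B:1 rd:2 wr:0>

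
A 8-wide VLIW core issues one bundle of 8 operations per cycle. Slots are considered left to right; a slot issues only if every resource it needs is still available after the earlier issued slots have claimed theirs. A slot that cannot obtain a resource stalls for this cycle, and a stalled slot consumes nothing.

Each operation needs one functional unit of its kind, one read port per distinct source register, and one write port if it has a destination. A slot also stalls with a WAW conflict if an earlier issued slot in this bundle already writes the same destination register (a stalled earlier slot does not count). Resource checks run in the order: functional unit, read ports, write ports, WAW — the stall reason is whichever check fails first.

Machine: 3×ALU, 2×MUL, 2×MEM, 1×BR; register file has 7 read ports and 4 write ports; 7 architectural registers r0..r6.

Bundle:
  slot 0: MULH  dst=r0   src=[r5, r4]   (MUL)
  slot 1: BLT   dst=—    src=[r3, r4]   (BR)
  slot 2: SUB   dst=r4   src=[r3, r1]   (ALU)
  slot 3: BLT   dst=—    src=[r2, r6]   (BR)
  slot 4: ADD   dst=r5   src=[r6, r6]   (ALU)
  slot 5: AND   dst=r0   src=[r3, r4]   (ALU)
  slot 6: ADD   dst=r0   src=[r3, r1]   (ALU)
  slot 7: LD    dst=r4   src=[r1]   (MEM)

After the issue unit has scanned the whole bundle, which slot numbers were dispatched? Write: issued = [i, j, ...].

issued = [0, 1, 2, 4]

slot 0 (MUL): ISSUE — free A3,Mu1,Ld2,B1 rp5 wp3
slot 1 (BR): ISSUE — free A3,Mu1,Ld2,B0 rp3 wp3
slot 2 (ALU): ISSUE — free A2,Mu1,Ld2,B0 rp1 wp2
slot 3 (BR): stall FU — free A2,Mu1,Ld2,B0 rp1 wp2
slot 4 (ALU): ISSUE — free A1,Mu1,Ld2,B0 rp0 wp1
slot 5 (ALU): stall RD_PORT — free A1,Mu1,Ld2,B0 rp0 wp1
slot 6 (ALU): stall RD_PORT — free A1,Mu1,Ld2,B0 rp0 wp1
slot 7 (MEM): stall RD_PORT — free A1,Mu1,Ld2,B0 rp0 wp1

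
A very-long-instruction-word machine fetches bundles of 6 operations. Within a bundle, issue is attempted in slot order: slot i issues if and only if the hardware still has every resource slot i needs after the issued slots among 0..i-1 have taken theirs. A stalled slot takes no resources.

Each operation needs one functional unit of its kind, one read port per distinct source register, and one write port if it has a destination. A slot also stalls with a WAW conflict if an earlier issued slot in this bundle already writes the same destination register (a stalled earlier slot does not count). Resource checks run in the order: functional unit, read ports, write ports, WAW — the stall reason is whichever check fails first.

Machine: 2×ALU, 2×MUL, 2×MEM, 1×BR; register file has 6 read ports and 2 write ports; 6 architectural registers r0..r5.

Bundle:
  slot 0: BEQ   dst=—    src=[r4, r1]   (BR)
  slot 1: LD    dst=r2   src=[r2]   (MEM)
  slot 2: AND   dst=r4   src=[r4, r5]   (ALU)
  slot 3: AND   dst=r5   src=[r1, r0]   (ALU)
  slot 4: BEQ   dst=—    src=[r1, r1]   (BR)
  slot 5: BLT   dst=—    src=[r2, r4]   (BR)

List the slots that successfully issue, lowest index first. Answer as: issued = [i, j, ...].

#0 BR src=r4,r1 dispatched  <A:2 Mu:2 Ld:2 B:0 rd:4 wr:2>
#1 MEM src=r2 dispatched  <A:2 Mu:2 Ld:1 B:0 rd:3 wr:1>
#2 ALU src=r4,r5 dispatched  <A:1 Mu:2 Ld:1 B:0 rd:1 wr:0>
#3 ALU src=r1,r0 held:RD_PORT  <A:1 Mu:2 Ld:1 B:0 rd:1 wr:0>
#4 BR src=r1,r1 held:FU  <A:1 Mu:2 Ld:1 B:0 rd:1 wr:0>
#5 BR src=r2,r4 held:FU  <A:1 Mu:2 Ld:1 B:0 rd:1 wr:0>

issued = [0, 1, 2]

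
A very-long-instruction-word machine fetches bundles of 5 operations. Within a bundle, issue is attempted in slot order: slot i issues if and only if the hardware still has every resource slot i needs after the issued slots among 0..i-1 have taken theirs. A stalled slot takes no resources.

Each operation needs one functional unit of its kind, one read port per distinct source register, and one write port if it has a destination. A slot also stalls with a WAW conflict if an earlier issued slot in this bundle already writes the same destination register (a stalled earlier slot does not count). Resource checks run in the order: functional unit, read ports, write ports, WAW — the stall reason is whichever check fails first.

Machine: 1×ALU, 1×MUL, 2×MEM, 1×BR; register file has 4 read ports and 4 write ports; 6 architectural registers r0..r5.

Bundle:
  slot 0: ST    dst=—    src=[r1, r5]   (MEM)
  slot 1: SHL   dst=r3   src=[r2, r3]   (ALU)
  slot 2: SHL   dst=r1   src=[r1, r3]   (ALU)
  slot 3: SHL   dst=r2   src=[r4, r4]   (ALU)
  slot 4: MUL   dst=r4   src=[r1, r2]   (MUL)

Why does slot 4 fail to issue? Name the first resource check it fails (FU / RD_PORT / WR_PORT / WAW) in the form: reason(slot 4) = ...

reason(slot 4) = RD_PORT

  0. MEM ⇒ go  {1A/1Mu/1Ld/1B | 2r 4w}
  1. ALU→r3 ⇒ go  {0A/1Mu/1Ld/1B | 0r 3w}
  2. ALU→r1 ⇒ no(FU)  {0A/1Mu/1Ld/1B | 0r 3w}
  3. ALU→r2 ⇒ no(FU)  {0A/1Mu/1Ld/1B | 0r 3w}
  4. MUL→r4 ⇒ no(RD_PORT)  {0A/1Mu/1Ld/1B | 0r 3w}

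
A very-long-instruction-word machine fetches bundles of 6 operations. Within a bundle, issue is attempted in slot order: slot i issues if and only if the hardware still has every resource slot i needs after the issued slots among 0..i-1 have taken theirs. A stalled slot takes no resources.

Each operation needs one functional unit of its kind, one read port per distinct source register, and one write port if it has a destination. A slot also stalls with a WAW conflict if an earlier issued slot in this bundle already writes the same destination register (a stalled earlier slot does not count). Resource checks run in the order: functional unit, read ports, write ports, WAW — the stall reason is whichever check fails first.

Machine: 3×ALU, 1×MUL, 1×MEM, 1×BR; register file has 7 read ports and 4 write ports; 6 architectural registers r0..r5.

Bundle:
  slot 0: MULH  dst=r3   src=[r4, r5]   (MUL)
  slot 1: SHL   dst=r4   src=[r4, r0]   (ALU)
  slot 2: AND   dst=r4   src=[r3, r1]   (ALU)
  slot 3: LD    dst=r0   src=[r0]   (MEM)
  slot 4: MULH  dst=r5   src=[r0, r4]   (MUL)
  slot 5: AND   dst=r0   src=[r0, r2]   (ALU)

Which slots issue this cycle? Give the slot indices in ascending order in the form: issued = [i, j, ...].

issued = [0, 1, 3]

  0. MUL→r3 ⇒ go  {3A/0Mu/1Ld/1B | 5r 3w}
  1. ALU→r4 ⇒ go  {2A/0Mu/1Ld/1B | 3r 2w}
  2. ALU→r4 ⇒ no(WAW)  {2A/0Mu/1Ld/1B | 3r 2w}
  3. MEM→r0 ⇒ go  {2A/0Mu/0Ld/1B | 2r 1w}
  4. MUL→r5 ⇒ no(FU)  {2A/0Mu/0Ld/1B | 2r 1w}
  5. ALU→r0 ⇒ no(WAW)  {2A/0Mu/0Ld/1B | 2r 1w}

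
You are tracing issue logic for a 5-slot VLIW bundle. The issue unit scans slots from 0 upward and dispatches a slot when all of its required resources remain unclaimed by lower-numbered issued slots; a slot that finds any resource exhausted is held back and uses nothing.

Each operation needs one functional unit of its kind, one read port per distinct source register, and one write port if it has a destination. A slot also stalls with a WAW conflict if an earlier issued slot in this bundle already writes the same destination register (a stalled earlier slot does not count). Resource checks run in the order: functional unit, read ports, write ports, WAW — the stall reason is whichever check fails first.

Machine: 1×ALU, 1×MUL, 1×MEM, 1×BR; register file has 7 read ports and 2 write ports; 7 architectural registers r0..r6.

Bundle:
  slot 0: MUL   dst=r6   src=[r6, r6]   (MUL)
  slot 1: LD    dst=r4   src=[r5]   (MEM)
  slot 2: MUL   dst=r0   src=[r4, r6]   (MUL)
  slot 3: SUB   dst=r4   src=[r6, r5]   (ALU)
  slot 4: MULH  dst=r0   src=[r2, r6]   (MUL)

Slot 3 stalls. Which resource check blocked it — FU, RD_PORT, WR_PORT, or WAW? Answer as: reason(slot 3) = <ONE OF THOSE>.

reason(slot 3) = WR_PORT

slot 0 (MUL): ISSUE — free A1,Mu0,Ld1,B1 rp6 wp1
slot 1 (MEM): ISSUE — free A1,Mu0,Ld0,B1 rp5 wp0
slot 2 (MUL): stall FU — free A1,Mu0,Ld0,B1 rp5 wp0
slot 3 (ALU): stall WR_PORT — free A1,Mu0,Ld0,B1 rp5 wp0
slot 4 (MUL): stall FU — free A1,Mu0,Ld0,B1 rp5 wp0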